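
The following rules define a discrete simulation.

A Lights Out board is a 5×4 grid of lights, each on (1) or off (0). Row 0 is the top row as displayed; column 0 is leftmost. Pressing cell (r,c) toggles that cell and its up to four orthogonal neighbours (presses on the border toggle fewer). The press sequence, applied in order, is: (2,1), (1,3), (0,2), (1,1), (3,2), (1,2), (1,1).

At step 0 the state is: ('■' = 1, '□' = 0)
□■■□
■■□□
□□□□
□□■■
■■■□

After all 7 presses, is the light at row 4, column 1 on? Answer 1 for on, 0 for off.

step 0: □■■□
■■□□
□□□□
□□■■
■■■□
step 1: □■■□
■□□□
■■■□
□■■■
■■■□
step 2: □■■■
■□■■
■■■■
□■■■
■■■□
step 3: □□□□
■□□■
■■■■
□■■■
■■■□
step 4: □■□□
□■■■
■□■■
□■■■
■■■□
step 5: □■□□
□■■■
■□□■
□□□□
■■□□
step 6: □■■□
□□□□
■□■■
□□□□
■■□□
step 7: □□■□
■■■□
■■■■
□□□□
■■□□

1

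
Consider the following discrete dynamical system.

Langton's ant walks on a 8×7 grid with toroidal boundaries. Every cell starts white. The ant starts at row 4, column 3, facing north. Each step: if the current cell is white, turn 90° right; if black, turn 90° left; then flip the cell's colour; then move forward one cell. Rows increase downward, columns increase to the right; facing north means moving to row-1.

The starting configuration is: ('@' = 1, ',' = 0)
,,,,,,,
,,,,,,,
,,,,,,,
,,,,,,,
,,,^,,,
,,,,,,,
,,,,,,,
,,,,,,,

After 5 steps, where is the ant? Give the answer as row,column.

4,2

k=0  ,,,,,,,
,,,,,,,
,,,,,,,
,,,,,,,
,,,^,,,
,,,,,,,
,,,,,,,
,,,,,,,
k=1  ,,,,,,,
,,,,,,,
,,,,,,,
,,,,,,,
,,,@>,,
,,,,,,,
,,,,,,,
,,,,,,,
k=2  ,,,,,,,
,,,,,,,
,,,,,,,
,,,,,,,
,,,@@,,
,,,,v,,
,,,,,,,
,,,,,,,
k=3  ,,,,,,,
,,,,,,,
,,,,,,,
,,,,,,,
,,,@@,,
,,,<@,,
,,,,,,,
,,,,,,,
k=4  ,,,,,,,
,,,,,,,
,,,,,,,
,,,,,,,
,,,^@,,
,,,@@,,
,,,,,,,
,,,,,,,
k=5  ,,,,,,,
,,,,,,,
,,,,,,,
,,,,,,,
,,<,@,,
,,,@@,,
,,,,,,,
,,,,,,,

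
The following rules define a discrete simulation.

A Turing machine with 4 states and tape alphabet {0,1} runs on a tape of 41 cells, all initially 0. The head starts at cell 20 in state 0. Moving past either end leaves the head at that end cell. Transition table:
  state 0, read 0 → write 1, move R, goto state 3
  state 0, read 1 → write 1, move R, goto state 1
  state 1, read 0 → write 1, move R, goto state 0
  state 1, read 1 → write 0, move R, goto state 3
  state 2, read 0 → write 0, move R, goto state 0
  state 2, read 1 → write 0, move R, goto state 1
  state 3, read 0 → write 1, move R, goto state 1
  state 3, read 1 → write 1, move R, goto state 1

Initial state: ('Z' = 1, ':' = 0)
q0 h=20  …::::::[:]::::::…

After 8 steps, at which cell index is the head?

t=0: q0 h=20  …::::::[:]::::::…
t=1: q3 h=21  …:::::Z[:]::::::…
t=2: q1 h=22  …::::ZZ[:]::::::…
t=3: q0 h=23  …:::ZZZ[:]::::::…
t=4: q3 h=24  …::ZZZZ[:]::::::…
t=5: q1 h=25  …:ZZZZZ[:]::::::…
t=6: q0 h=26  …ZZZZZZ[:]::::::…
t=7: q3 h=27  …ZZZZZZ[:]::::::…
t=8: q1 h=28  …ZZZZZZ[:]::::::…

28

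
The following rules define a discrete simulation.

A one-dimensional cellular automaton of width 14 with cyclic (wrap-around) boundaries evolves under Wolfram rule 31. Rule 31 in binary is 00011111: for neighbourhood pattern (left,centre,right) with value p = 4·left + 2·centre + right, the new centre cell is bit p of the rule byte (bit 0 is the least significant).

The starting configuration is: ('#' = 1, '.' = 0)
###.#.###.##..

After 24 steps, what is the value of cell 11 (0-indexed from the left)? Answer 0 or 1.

0

t=0: ###.#.###.##..
t=1: #...#.#...#.##
t=2: .####.#####.#.
t=3: ##....#.....##
t=4: ..###########.
t=5: ###..........#
t=6: ...###########
t=7: ####..........
t=8: #...##########
t=9: .####.........
t=10: ##...#########
t=11: ..####........
t=12: ###...########
t=13: ...####.......
t=14: ####...#######
t=15: ....####......
t=16: #####...######
t=17: .....####.....
t=18: ######...#####
t=19: ......####....
t=20: #######...####
t=21: .......####...
t=22: ########...###
t=23: ........####..
t=24: #########...##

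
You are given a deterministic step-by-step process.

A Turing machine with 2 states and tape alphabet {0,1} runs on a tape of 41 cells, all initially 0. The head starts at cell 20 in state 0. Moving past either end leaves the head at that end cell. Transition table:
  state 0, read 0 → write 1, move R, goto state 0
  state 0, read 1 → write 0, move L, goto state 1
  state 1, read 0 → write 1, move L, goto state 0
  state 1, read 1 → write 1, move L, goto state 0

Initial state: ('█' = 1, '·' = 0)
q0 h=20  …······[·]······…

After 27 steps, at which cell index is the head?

34

0) q0 h=20  …······[·]······…
1) q0 h=21  …·····█[·]······…
2) q0 h=22  …····██[·]······…
3) q0 h=23  …···███[·]······…
4) q0 h=24  …··████[·]······…
5) q0 h=25  …·█████[·]······…
6) q0 h=26  …██████[·]······…
7) q0 h=27  …██████[·]······…
8) q0 h=28  …██████[·]······…
9) q0 h=29  …██████[·]······…
10) q0 h=30  …██████[·]······…
11) q0 h=31  …██████[·]······…
12) q0 h=32  …██████[·]······…
13) q0 h=33  …██████[·]······…
14) q0 h=34  …██████[·]······|
15) q0 h=35  …██████[·]·····|
16) q0 h=36  …██████[·]····|
17) q0 h=37  …██████[·]···|
18) q0 h=38  …██████[·]··|
19) q0 h=39  …██████[·]·|
20) q0 h=40  …██████[·]|
21) q0 h=40  …██████[█]|
22) q1 h=39  …██████[█]·|
23) q0 h=38  …██████[█]█·|
24) q1 h=37  …██████[█]·█·|
25) q0 h=36  …██████[█]█·█·|
26) q1 h=35  …██████[█]·█·█·|
27) q0 h=34  …██████[█]█·█·█·|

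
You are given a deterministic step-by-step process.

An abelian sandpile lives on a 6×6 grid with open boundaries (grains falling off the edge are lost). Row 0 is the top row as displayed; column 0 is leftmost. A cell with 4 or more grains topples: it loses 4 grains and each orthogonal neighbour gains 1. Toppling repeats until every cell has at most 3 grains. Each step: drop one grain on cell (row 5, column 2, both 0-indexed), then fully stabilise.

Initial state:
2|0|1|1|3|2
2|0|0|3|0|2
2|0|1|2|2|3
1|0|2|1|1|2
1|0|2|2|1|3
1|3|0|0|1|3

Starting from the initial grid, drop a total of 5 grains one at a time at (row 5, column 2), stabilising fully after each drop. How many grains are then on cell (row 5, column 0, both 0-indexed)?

2

k=0  2|0|1|1|3|2
2|0|0|3|0|2
2|0|1|2|2|3
1|0|2|1|1|2
1|0|2|2|1|3
1|3|0|0|1|3
k=1  2|0|1|1|3|2
2|0|0|3|0|2
2|0|1|2|2|3
1|0|2|1|1|2
1|0|2|2|1|3
1|3|1|0|1|3
k=2  2|0|1|1|3|2
2|0|0|3|0|2
2|0|1|2|2|3
1|0|2|1|1|2
1|0|2|2|1|3
1|3|2|0|1|3
k=3  2|0|1|1|3|2
2|0|0|3|0|2
2|0|1|2|2|3
1|0|2|1|1|2
1|0|2|2|1|3
1|3|3|0|1|3
k=4  2|0|1|1|3|2
2|0|0|3|0|2
2|0|1|2|2|3
1|0|2|1|1|2
1|1|3|2|1|3
2|0|1|1|1|3
k=5  2|0|1|1|3|2
2|0|0|3|0|2
2|0|1|2|2|3
1|0|2|1|1|2
1|1|3|2|1|3
2|0|2|1|1|3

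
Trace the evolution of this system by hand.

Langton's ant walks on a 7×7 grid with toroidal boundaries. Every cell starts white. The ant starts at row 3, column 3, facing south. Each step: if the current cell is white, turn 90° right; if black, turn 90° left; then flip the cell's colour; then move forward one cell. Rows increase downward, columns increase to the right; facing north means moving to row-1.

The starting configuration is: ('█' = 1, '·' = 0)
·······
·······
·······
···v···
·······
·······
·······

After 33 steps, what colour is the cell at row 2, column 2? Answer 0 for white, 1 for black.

k=0  ·······
·······
·······
···v···
·······
·······
·······
k=1  ·······
·······
·······
··<█···
·······
·······
·······
k=2  ·······
·······
··^····
··██···
·······
·······
·······
k=3  ·······
·······
··█>···
··██···
·······
·······
·······
k=4  ·······
·······
··██···
··█v···
·······
·······
·······
k=5  ·······
·······
··██···
··█·>··
·······
·······
·······
k=6  ·······
·······
··██···
··█·█··
····v··
·······
·······
k=7  ·······
·······
··██···
··█·█··
···<█··
·······
·······
k=8  ·······
·······
··██···
··█^█··
···██··
·······
·······
k=9  ·······
·······
··██···
··██>··
···██··
·······
·······
k=10  ·······
·······
··██^··
··██···
···██··
·······
·······
k=11  ·······
·······
··███>·
··██···
···██··
·······
·······
k=12  ·······
·······
··████·
··██·v·
···██··
·······
·······
k=13  ·······
·······
··████·
··██<█·
···██··
·······
·······
k=14  ·······
·······
··██^█·
··████·
···██··
·······
·······
k=15  ·······
·······
··█<·█·
··████·
···██··
·······
·······
k=16  ·······
·······
··█··█·
··█v██·
···██··
·······
·······
k=17  ·······
·······
··█··█·
··█·>█·
···██··
·······
·······
k=18  ·······
·······
··█·^█·
··█··█·
···██··
·······
·······
k=19  ·······
·······
··█·█>·
··█··█·
···██··
·······
·······
k=20  ·······
·····^·
··█·█··
··█··█·
···██··
·······
·······
k=21  ·······
·····█>
··█·█··
··█··█·
···██··
·······
·······
k=22  ·······
·····██
··█·█·v
··█··█·
···██··
·······
·······
k=23  ·······
·····██
··█·█<█
··█··█·
···██··
·······
·······
k=24  ·······
·····^█
··█·███
··█··█·
···██··
·······
·······
k=25  ·······
····<·█
··█·███
··█··█·
···██··
·······
·······
k=26  ····^··
····█·█
··█·███
··█··█·
···██··
·······
·······
k=27  ····█>·
····█·█
··█·███
··█··█·
···██··
·······
·······
k=28  ····██·
····█v█
··█·███
··█··█·
···██··
·······
·······
k=29  ····██·
····<██
··█·███
··█··█·
···██··
·······
·······
k=30  ····██·
·····██
··█·v██
··█··█·
···██··
·······
·······
k=31  ····██·
·····██
··█··>█
··█··█·
···██··
·······
·······
k=32  ····██·
·····^█
··█···█
··█··█·
···██··
·······
·······
k=33  ····██·
····<·█
··█···█
··█··█·
···██··
·······
·······

1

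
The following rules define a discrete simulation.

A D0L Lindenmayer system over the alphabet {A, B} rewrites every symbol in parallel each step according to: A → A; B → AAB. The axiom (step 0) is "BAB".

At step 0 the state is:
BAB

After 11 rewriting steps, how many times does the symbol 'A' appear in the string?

45

[0] BAB
[1] AABAAAB
[2] AAAABAAAAAB
[3] AAAAAABAAAAAAAB
[4] AAAAAAAABAAAAAAAAAB
[5] AAAAAAAAAABAAAAAAAAAAAB
[6] AAAAAAAAAAAABAAAAAAAAAAAAAB
[7] AAAAAAAAAAAAAABAAAAAAAAAAAAAAAB
[8] AAAAAAAAAAAAAAAABAAAAAAAAAAAAAAAAAB
[9] AAAAAAAAAAAAAAAAAABAAAAAAAAAAAAAAAAAAAB
[10] AAAAAAAAAAAAAAAAAAAABAAAAAAAAAAAAAAAAAAAAAB
[11] AAAAAAAAAAAAAAAAAAAAAABAAAAAAAAAAAAAAAAAAAAAAAB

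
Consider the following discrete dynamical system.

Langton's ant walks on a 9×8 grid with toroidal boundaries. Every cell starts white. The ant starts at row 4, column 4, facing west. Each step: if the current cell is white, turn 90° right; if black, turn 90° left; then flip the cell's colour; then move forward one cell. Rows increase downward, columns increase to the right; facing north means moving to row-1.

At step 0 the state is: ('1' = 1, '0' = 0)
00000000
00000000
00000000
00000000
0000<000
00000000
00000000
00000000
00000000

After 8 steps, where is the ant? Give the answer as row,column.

4,4

k=0  00000000
00000000
00000000
00000000
0000<000
00000000
00000000
00000000
00000000
k=1  00000000
00000000
00000000
0000^000
00001000
00000000
00000000
00000000
00000000
k=2  00000000
00000000
00000000
00001>00
00001000
00000000
00000000
00000000
00000000
k=3  00000000
00000000
00000000
00001100
00001v00
00000000
00000000
00000000
00000000
k=4  00000000
00000000
00000000
00001100
0000<100
00000000
00000000
00000000
00000000
k=5  00000000
00000000
00000000
00001100
00000100
0000v000
00000000
00000000
00000000
k=6  00000000
00000000
00000000
00001100
00000100
000<1000
00000000
00000000
00000000
k=7  00000000
00000000
00000000
00001100
000^0100
00011000
00000000
00000000
00000000
k=8  00000000
00000000
00000000
00001100
0001>100
00011000
00000000
00000000
00000000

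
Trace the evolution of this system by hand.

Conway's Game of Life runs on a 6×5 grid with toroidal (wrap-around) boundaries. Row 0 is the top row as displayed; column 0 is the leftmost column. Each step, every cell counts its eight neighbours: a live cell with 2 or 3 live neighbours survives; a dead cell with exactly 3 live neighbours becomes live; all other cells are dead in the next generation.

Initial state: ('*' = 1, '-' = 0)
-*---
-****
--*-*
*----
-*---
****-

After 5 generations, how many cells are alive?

1

gen 0: -*---
-****
--*-*
*----
-*---
****-
gen 1: -----
-*--*
--*-*
**---
----*
*----
gen 2: *----
*--*-
--***
**-**
-*--*
-----
gen 3: ----*
****-
-----
-*---
-****
*----
gen 4: --***
*****
*----
**-*-
-****
***--
gen 5: -----
-----
-----
---*-
-----
-----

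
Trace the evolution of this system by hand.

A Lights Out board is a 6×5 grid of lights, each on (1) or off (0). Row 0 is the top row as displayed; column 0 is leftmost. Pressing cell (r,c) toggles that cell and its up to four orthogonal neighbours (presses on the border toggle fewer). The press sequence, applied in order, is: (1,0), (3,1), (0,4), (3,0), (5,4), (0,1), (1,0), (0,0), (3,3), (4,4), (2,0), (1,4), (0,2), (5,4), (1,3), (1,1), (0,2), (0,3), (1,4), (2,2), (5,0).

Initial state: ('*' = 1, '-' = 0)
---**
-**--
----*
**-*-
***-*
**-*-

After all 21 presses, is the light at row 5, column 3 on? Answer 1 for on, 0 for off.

1

k=0  ---**
-**--
----*
**-*-
***-*
**-*-
k=1  *--**
*-*--
*---*
**-*-
***-*
**-*-
k=2  *--**
*-*--
**--*
--**-
*-*-*
**-*-
k=3  *----
*-*-*
**--*
--**-
*-*-*
**-*-
k=4  *----
*-*-*
-*--*
****-
--*-*
**-*-
k=5  *----
*-*-*
-*--*
****-
--*--
**--*
k=6  -**--
***-*
-*--*
****-
--*--
**--*
k=7  ***--
--*-*
**--*
****-
--*--
**--*
k=8  --*--
*-*-*
**--*
****-
--*--
**--*
k=9  --*--
*-*-*
**-**
**--*
--**-
**--*
k=10  --*--
*-*-*
**-**
**---
--*-*
**---
k=11  --*--
--*-*
---**
-*---
--*-*
**---
k=12  --*-*
--**-
---*-
-*---
--*-*
**---
k=13  -*-**
---*-
---*-
-*---
--*-*
**---
k=14  -*-**
---*-
---*-
-*---
--*--
**-**
k=15  -*--*
--*-*
-----
-*---
--*--
**-**
k=16  ----*
**--*
-*---
-*---
--*--
**-**
k=17  -****
***-*
-*---
-*---
--*--
**-**
k=18  -*---
*****
-*---
-*---
--*--
**-**
k=19  -*--*
***--
-*--*
-*---
--*--
**-**
k=20  -*--*
**---
--***
-**--
--*--
**-**
k=21  -*--*
**---
--***
-**--
*-*--
---**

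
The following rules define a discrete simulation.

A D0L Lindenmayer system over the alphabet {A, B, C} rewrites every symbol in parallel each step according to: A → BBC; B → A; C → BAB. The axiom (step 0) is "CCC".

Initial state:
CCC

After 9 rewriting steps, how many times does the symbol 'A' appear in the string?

675

step 0: CCC
step 1: BABBABBAB
step 2: ABBCAABBCAABBCA
step 3: BBCAABABBBCBBCAABABBBCBBCAABABBBC
step 4: AABABBBCBBCABBCAAABABAABABBBCBBCABBCAAABABAABABBBCBBCABBCAAABAB
step 5: BBCBBCABBCAAABABAABABBBCAABABBBCBBCBBCABBCABBCBBCABBCAAABA…BBBCBBCBBCABBCABBCBBCABBCAAABABAABABBBCAABABBBCBBCBBCABBCA  (len 129)
step 6: AABABAABABBBCAABABBBCBBCBBCABBCABBCBBCABBCAAABABBBCBBCABBC…ABBCABBCBBCABBCAAABABBBCBBCABBCAAABABAABABAABABBBCAABABBBC  (len 255)
step 7: BBCBBCABBCABBCBBCABBCAAABABBBCBBCABBCAAABABAABABAABABBBCAA…BBBCBBCBBCABBCABBCBBCABBCABBCBBCABBCAAABABBBCBBCABBCAAABAB  (len 513)
step 8: AABABAABABBBCAABABBBCAABABAABABBBCAABABBBCBBCBBCABBCAAABAB…ABABBBCAABABBBCBBCBBCABBCAAABABAABABBBCAABABBBCBBCBBCABBCA  (len 1023)
step 9: BBCBBCABBCABBCBBCABBCAAABABBBCBBCABBCAAABABBBCBBCABBCABBCB…ABBCABBCBBCABBCAAABABBBCBBCABBCAAABABAABABAABABBBCAABABBBC  (len 2049)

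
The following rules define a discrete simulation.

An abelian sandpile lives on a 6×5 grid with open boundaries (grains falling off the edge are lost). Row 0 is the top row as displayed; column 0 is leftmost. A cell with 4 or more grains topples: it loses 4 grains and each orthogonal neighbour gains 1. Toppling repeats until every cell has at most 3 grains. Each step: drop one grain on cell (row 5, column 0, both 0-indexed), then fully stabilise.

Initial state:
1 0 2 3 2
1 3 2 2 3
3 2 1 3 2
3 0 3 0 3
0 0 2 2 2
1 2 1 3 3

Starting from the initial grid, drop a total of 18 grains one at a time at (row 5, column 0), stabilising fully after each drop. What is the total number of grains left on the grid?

59

gen 0: 1 0 2 3 2
1 3 2 2 3
3 2 1 3 2
3 0 3 0 3
0 0 2 2 2
1 2 1 3 3
gen 1: 1 0 2 3 2
1 3 2 2 3
3 2 1 3 2
3 0 3 0 3
0 0 2 2 2
2 2 1 3 3
gen 2: 1 0 2 3 2
1 3 2 2 3
3 2 1 3 2
3 0 3 0 3
0 0 2 2 2
3 2 1 3 3
gen 3: 1 0 2 3 2
1 3 2 2 3
3 2 1 3 2
3 0 3 0 3
1 0 2 2 2
0 3 1 3 3
gen 4: 1 0 2 3 2
1 3 2 2 3
3 2 1 3 2
3 0 3 0 3
1 0 2 2 2
1 3 1 3 3
gen 5: 1 0 2 3 2
1 3 2 2 3
3 2 1 3 2
3 0 3 0 3
1 0 2 2 2
2 3 1 3 3
gen 6: 1 0 2 3 2
1 3 2 2 3
3 2 1 3 2
3 0 3 0 3
1 0 2 2 2
3 3 1 3 3
gen 7: 1 0 2 3 2
1 3 2 2 3
3 2 1 3 2
3 0 3 0 3
2 1 2 2 2
1 0 2 3 3
gen 8: 1 0 2 3 2
1 3 2 2 3
3 2 1 3 2
3 0 3 0 3
2 1 2 2 2
2 0 2 3 3
gen 9: 1 0 2 3 2
1 3 2 2 3
3 2 1 3 2
3 0 3 0 3
2 1 2 2 2
3 0 2 3 3
gen 10: 1 0 2 3 2
1 3 2 2 3
3 2 1 3 2
3 0 3 0 3
3 1 2 2 2
0 1 2 3 3
gen 11: 1 0 2 3 2
1 3 2 2 3
3 2 1 3 2
3 0 3 0 3
3 1 2 2 2
1 1 2 3 3
gen 12: 1 0 2 3 2
1 3 2 2 3
3 2 1 3 2
3 0 3 0 3
3 1 2 2 2
2 1 2 3 3
gen 13: 1 0 2 3 2
1 3 2 2 3
3 2 1 3 2
3 0 3 0 3
3 1 2 2 2
3 1 2 3 3
gen 14: 1 0 2 3 2
2 3 2 2 3
0 3 1 3 2
1 1 3 0 3
1 2 2 2 2
1 2 2 3 3
gen 15: 1 0 2 3 2
2 3 2 2 3
0 3 1 3 2
1 1 3 0 3
1 2 2 2 2
2 2 2 3 3
gen 16: 1 0 2 3 2
2 3 2 2 3
0 3 1 3 2
1 1 3 0 3
1 2 2 2 2
3 2 2 3 3
gen 17: 1 0 2 3 2
2 3 2 2 3
0 3 1 3 2
1 1 3 0 3
2 2 2 2 2
0 3 2 3 3
gen 18: 1 0 2 3 2
2 3 2 2 3
0 3 1 3 2
1 1 3 0 3
2 2 2 2 2
1 3 2 3 3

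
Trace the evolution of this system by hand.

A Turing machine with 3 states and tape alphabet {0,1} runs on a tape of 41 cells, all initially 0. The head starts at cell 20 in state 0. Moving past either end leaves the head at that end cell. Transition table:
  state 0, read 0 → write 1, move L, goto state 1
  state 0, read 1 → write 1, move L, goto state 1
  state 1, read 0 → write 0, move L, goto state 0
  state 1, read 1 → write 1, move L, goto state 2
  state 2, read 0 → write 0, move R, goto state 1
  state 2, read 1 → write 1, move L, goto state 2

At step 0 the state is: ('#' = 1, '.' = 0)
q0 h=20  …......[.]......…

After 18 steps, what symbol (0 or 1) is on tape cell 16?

1

[0] q0 h=20  …......[.]......…
[1] q1 h=19  …......[.]#.....…
[2] q0 h=18  …......[.].#....…
[3] q1 h=17  …......[.]#.#...…
[4] q0 h=16  …......[.].#.#..…
[5] q1 h=15  …......[.]#.#.#.…
[6] q0 h=14  …......[.].#.#.#…
[7] q1 h=13  …......[.]#.#.#.…
[8] q0 h=12  …......[.].#.#.#…
[9] q1 h=11  …......[.]#.#.#.…
[10] q0 h=10  …......[.].#.#.#…
[11] q1 h= 9  …......[.]#.#.#.…
[12] q0 h= 8  …......[.].#.#.#…
[13] q1 h= 7  …......[.]#.#.#.…
[14] q0 h= 6  |......[.].#.#.#…
[15] q1 h= 5  |.....[.]#.#.#.…
[16] q0 h= 4  |....[.].#.#.#…
[17] q1 h= 3  |...[.]#.#.#.…
[18] q0 h= 2  |..[.].#.#.#…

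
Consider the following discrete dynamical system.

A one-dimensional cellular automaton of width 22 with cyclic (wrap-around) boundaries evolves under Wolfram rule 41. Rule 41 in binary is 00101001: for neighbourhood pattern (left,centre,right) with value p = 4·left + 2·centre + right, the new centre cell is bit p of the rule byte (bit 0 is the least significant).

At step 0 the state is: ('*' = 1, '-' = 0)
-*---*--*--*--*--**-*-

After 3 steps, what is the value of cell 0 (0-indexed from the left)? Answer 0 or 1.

step 0: -*---*--*--*--*--**-*-
step 1: ---*-------------*-*--
step 2: **---***********--*--*
step 3: ---*-*---------------*

0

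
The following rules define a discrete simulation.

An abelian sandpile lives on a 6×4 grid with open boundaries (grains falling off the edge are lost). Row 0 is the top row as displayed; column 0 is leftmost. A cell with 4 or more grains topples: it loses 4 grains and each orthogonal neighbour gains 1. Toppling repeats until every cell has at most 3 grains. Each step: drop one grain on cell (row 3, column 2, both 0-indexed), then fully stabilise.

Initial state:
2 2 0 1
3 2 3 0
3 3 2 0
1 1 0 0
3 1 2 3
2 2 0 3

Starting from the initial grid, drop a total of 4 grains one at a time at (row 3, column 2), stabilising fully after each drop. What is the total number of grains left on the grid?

43

gen 0: 2 2 0 1
3 2 3 0
3 3 2 0
1 1 0 0
3 1 2 3
2 2 0 3
gen 1: 2 2 0 1
3 2 3 0
3 3 2 0
1 1 1 0
3 1 2 3
2 2 0 3
gen 2: 2 2 0 1
3 2 3 0
3 3 2 0
1 1 2 0
3 1 2 3
2 2 0 3
gen 3: 2 2 0 1
3 2 3 0
3 3 2 0
1 1 3 0
3 1 2 3
2 2 0 3
gen 4: 2 2 0 1
3 2 3 0
3 3 3 0
1 2 0 1
3 1 3 3
2 2 0 3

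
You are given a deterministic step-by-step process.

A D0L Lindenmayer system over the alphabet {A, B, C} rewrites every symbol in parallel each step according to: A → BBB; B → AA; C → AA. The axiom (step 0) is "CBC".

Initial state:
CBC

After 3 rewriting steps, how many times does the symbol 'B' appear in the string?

step 0: CBC
step 1: AAAAAA
step 2: BBBBBBBBBBBBBBBBBB
step 3: AAAAAAAAAAAAAAAAAAAAAAAAAAAAAAAAAAAA

0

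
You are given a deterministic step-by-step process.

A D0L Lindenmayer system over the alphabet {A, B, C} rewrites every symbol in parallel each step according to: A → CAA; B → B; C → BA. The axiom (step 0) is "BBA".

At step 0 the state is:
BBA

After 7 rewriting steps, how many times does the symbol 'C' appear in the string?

169

step 0: BBA
step 1: BBCAA
step 2: BBBACAACAA
step 3: BBBCAABACAACAABACAACAA
step 4: BBBBACAACAABCAABACAACAABACAACAABCAABACAACAABACAACAA
step 5: BBBBCAABACAACAABACAACAABBACAACAABCAABACAACAABACAACAABCAABA…ABACAACAABBACAACAABCAABACAACAABACAACAABCAABACAACAABACAACAA  (len 121)
step 6: BBBBBACAACAABCAABACAACAABACAACAABCAABACAACAABACAACAABBCAAB…ABACAACAABBACAACAABCAABACAACAABACAACAABCAABACAACAABACAACAA  (len 290)
step 7: BBBBBCAABACAACAABACAACAABBACAACAABCAABACAACAABACAACAABCAAB…ABACAACAABBACAACAABCAABACAACAABACAACAABCAABACAACAABACAACAA  (len 698)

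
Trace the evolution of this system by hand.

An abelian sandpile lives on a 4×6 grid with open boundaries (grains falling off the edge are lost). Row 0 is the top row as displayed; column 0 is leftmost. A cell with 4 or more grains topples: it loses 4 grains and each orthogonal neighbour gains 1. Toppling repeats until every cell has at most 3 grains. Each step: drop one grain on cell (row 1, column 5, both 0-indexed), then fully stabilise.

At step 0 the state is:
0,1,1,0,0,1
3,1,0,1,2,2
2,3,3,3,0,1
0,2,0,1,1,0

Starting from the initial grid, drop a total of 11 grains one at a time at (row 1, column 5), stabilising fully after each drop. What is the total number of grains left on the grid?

32

step 0: 0,1,1,0,0,1
3,1,0,1,2,2
2,3,3,3,0,1
0,2,0,1,1,0
step 1: 0,1,1,0,0,1
3,1,0,1,2,3
2,3,3,3,0,1
0,2,0,1,1,0
step 2: 0,1,1,0,0,2
3,1,0,1,3,0
2,3,3,3,0,2
0,2,0,1,1,0
step 3: 0,1,1,0,0,2
3,1,0,1,3,1
2,3,3,3,0,2
0,2,0,1,1,0
step 4: 0,1,1,0,0,2
3,1,0,1,3,2
2,3,3,3,0,2
0,2,0,1,1,0
step 5: 0,1,1,0,0,2
3,1,0,1,3,3
2,3,3,3,0,2
0,2,0,1,1,0
step 6: 0,1,1,0,1,3
3,1,0,2,0,1
2,3,3,3,1,3
0,2,0,1,1,0
step 7: 0,1,1,0,1,3
3,1,0,2,0,2
2,3,3,3,1,3
0,2,0,1,1,0
step 8: 0,1,1,0,1,3
3,1,0,2,0,3
2,3,3,3,1,3
0,2,0,1,1,0
step 9: 0,1,1,0,2,0
3,1,0,2,1,2
2,3,3,3,2,0
0,2,0,1,1,1
step 10: 0,1,1,0,2,0
3,1,0,2,1,3
2,3,3,3,2,0
0,2,0,1,1,1
step 11: 0,1,1,0,2,1
3,1,0,2,2,0
2,3,3,3,2,1
0,2,0,1,1,1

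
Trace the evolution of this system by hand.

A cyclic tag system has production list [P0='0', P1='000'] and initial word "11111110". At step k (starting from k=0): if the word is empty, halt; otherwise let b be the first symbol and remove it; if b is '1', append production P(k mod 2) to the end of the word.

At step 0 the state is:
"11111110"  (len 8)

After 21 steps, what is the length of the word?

0

0) "11111110"  (len 8)
1) "11111100"  (len 8)
2) "1111100000"  (len 10)
3) "1111000000"  (len 10)
4) "111000000000"  (len 12)
5) "110000000000"  (len 12)
6) "10000000000000"  (len 14)
7) "00000000000000"  (len 14)
8) "0000000000000"  (len 13)
9) "000000000000"  (len 12)
10) "00000000000"  (len 11)
11) "0000000000"  (len 10)
12) "000000000"  (len 9)
13) "00000000"  (len 8)
14) "0000000"  (len 7)
15) "000000"  (len 6)
16) "00000"  (len 5)
17) "0000"  (len 4)
18) "000"  (len 3)
19) "00"  (len 2)
20) "0"  (len 1)
21) (halted — word empty)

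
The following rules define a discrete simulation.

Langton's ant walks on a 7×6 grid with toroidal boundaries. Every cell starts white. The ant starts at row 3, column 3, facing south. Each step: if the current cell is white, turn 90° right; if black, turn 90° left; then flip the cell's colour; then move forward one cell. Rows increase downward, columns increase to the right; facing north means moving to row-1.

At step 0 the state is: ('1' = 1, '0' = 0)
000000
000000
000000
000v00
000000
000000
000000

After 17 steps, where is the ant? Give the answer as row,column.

3,4

k=0  000000
000000
000000
000v00
000000
000000
000000
k=1  000000
000000
000000
00<100
000000
000000
000000
k=2  000000
000000
00^000
001100
000000
000000
000000
k=3  000000
000000
001>00
001100
000000
000000
000000
k=4  000000
000000
001100
001v00
000000
000000
000000
k=5  000000
000000
001100
0010>0
000000
000000
000000
k=6  000000
000000
001100
001010
0000v0
000000
000000
k=7  000000
000000
001100
001010
000<10
000000
000000
k=8  000000
000000
001100
001^10
000110
000000
000000
k=9  000000
000000
001100
0011>0
000110
000000
000000
k=10  000000
000000
0011^0
001100
000110
000000
000000
k=11  000000
000000
00111>
001100
000110
000000
000000
k=12  000000
000000
001111
00110v
000110
000000
000000
k=13  000000
000000
001111
0011<1
000110
000000
000000
k=14  000000
000000
0011^1
001111
000110
000000
000000
k=15  000000
000000
001<01
001111
000110
000000
000000
k=16  000000
000000
001001
001v11
000110
000000
000000
k=17  000000
000000
001001
0010>1
000110
000000
000000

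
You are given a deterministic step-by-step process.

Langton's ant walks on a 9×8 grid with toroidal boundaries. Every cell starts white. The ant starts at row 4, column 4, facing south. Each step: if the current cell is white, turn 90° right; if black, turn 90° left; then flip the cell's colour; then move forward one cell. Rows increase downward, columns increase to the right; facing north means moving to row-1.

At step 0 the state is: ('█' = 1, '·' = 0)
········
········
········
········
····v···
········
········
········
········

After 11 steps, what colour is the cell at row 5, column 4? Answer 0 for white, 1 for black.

1

gen 0: ········
········
········
········
····v···
········
········
········
········
gen 1: ········
········
········
········
···<█···
········
········
········
········
gen 2: ········
········
········
···^····
···██···
········
········
········
········
gen 3: ········
········
········
···█>···
···██···
········
········
········
········
gen 4: ········
········
········
···██···
···█v···
········
········
········
········
gen 5: ········
········
········
···██···
···█·>··
········
········
········
········
gen 6: ········
········
········
···██···
···█·█··
·····v··
········
········
········
gen 7: ········
········
········
···██···
···█·█··
····<█··
········
········
········
gen 8: ········
········
········
···██···
···█^█··
····██··
········
········
········
gen 9: ········
········
········
···██···
···██>··
····██··
········
········
········
gen 10: ········
········
········
···██^··
···██···
····██··
········
········
········
gen 11: ········
········
········
···███>·
···██···
····██··
········
········
········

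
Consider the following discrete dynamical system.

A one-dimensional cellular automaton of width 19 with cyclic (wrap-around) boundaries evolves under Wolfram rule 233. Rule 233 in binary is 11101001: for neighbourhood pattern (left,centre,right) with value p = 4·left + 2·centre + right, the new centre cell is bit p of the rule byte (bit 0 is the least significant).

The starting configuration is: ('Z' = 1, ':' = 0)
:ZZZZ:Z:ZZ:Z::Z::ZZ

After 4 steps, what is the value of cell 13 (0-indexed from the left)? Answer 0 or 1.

[0] :ZZZZ:Z:ZZ:Z::Z::ZZ
[1] ZZZZZZ:ZZZZ::::::ZZ
[2] ZZZZZZZZZZZ:ZZZZ:ZZ
[3] ZZZZZZZZZZZZZZZZZZZ
[4] ZZZZZZZZZZZZZZZZZZZ

1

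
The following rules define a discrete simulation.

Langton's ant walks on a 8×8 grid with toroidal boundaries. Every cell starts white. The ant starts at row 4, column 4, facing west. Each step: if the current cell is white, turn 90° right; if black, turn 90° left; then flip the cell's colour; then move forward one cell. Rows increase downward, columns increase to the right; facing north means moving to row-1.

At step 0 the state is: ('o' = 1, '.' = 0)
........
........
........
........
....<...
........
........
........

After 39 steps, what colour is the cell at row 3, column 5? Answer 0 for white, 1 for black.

1

step 0: ........
........
........
........
....<...
........
........
........
step 1: ........
........
........
....^...
....o...
........
........
........
step 2: ........
........
........
....o>..
....o...
........
........
........
step 3: ........
........
........
....oo..
....ov..
........
........
........
step 4: ........
........
........
....oo..
....<o..
........
........
........
step 5: ........
........
........
....oo..
.....o..
....v...
........
........
step 6: ........
........
........
....oo..
.....o..
...<o...
........
........
step 7: ........
........
........
....oo..
...^.o..
...oo...
........
........
step 8: ........
........
........
....oo..
...o>o..
...oo...
........
........
step 9: ........
........
........
....oo..
...ooo..
...ov...
........
........
step 10: ........
........
........
....oo..
...ooo..
...o.>..
........
........
step 11: ........
........
........
....oo..
...ooo..
...o.o..
.....v..
........
step 12: ........
........
........
....oo..
...ooo..
...o.o..
....<o..
........
step 13: ........
........
........
....oo..
...ooo..
...o^o..
....oo..
........
step 14: ........
........
........
....oo..
...ooo..
...oo>..
....oo..
........
step 15: ........
........
........
....oo..
...oo^..
...oo...
....oo..
........
step 16: ........
........
........
....oo..
...o<...
...oo...
....oo..
........
step 17: ........
........
........
....oo..
...o....
...ov...
....oo..
........
step 18: ........
........
........
....oo..
...o....
...o.>..
....oo..
........
step 19: ........
........
........
....oo..
...o....
...o.o..
....ov..
........
step 20: ........
........
........
....oo..
...o....
...o.o..
....o.>.
........
step 21: ........
........
........
....oo..
...o....
...o.o..
....o.o.
......v.
step 22: ........
........
........
....oo..
...o....
...o.o..
....o.o.
.....<o.
step 23: ........
........
........
....oo..
...o....
...o.o..
....o^o.
.....oo.
step 24: ........
........
........
....oo..
...o....
...o.o..
....oo>.
.....oo.
step 25: ........
........
........
....oo..
...o....
...o.o^.
....oo..
.....oo.
step 26: ........
........
........
....oo..
...o....
...o.oo>
....oo..
.....oo.
step 27: ........
........
........
....oo..
...o....
...o.ooo
....oo.v
.....oo.
step 28: ........
........
........
....oo..
...o....
...o.ooo
....oo<o
.....oo.
step 29: ........
........
........
....oo..
...o....
...o.o^o
....oooo
.....oo.
step 30: ........
........
........
....oo..
...o....
...o.<.o
....oooo
.....oo.
step 31: ........
........
........
....oo..
...o....
...o...o
....ovoo
.....oo.
step 32: ........
........
........
....oo..
...o....
...o...o
....o.>o
.....oo.
step 33: ........
........
........
....oo..
...o....
...o..^o
....o..o
.....oo.
step 34: ........
........
........
....oo..
...o....
...o..o>
....o..o
.....oo.
step 35: ........
........
........
....oo..
...o...^
...o..o.
....o..o
.....oo.
step 36: ........
........
........
....oo..
>..o...o
...o..o.
....o..o
.....oo.
step 37: ........
........
........
....oo..
o..o...o
v..o..o.
....o..o
.....oo.
step 38: ........
........
........
....oo..
o..o...o
o..o..o<
....o..o
.....oo.
step 39: ........
........
........
....oo..
o..o...^
o..o..oo
....o..o
.....oo.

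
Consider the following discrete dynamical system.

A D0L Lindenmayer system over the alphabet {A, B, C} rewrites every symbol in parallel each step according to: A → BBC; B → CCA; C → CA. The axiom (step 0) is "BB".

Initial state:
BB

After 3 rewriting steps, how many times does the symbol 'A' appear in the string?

10

[0] BB
[1] CCACCA
[2] CACABBCCACABBC
[3] CABBCCABBCCCACCACACABBCCABBCCCACCACA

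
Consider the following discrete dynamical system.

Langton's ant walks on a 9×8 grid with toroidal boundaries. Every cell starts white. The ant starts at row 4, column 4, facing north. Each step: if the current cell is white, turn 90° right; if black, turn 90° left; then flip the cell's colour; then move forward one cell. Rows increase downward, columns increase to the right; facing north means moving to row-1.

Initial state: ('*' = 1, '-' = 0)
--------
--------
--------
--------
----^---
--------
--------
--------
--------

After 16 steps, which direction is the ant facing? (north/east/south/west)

north

0) --------
--------
--------
--------
----^---
--------
--------
--------
--------
1) --------
--------
--------
--------
----*>--
--------
--------
--------
--------
2) --------
--------
--------
--------
----**--
-----v--
--------
--------
--------
3) --------
--------
--------
--------
----**--
----<*--
--------
--------
--------
4) --------
--------
--------
--------
----^*--
----**--
--------
--------
--------
5) --------
--------
--------
--------
---<-*--
----**--
--------
--------
--------
6) --------
--------
--------
---^----
---*-*--
----**--
--------
--------
--------
7) --------
--------
--------
---*>---
---*-*--
----**--
--------
--------
--------
8) --------
--------
--------
---**---
---*v*--
----**--
--------
--------
--------
9) --------
--------
--------
---**---
---<**--
----**--
--------
--------
--------
10) --------
--------
--------
---**---
----**--
---v**--
--------
--------
--------
11) --------
--------
--------
---**---
----**--
--<***--
--------
--------
--------
12) --------
--------
--------
---**---
--^-**--
--****--
--------
--------
--------
13) --------
--------
--------
---**---
--*>**--
--****--
--------
--------
--------
14) --------
--------
--------
---**---
--****--
--*v**--
--------
--------
--------
15) --------
--------
--------
---**---
--****--
--*->*--
--------
--------
--------
16) --------
--------
--------
---**---
--**^*--
--*--*--
--------
--------
--------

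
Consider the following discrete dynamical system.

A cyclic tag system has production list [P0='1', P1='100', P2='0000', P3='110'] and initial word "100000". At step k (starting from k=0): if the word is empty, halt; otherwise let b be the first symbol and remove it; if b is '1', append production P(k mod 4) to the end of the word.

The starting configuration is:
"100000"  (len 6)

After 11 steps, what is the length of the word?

0

k=0  "100000"  (len 6)
k=1  "000001"  (len 6)
k=2  "00001"  (len 5)
k=3  "0001"  (len 4)
k=4  "001"  (len 3)
k=5  "01"  (len 2)
k=6  "1"  (len 1)
k=7  "0000"  (len 4)
k=8  "000"  (len 3)
k=9  "00"  (len 2)
k=10  "0"  (len 1)
k=11  (halted — word empty)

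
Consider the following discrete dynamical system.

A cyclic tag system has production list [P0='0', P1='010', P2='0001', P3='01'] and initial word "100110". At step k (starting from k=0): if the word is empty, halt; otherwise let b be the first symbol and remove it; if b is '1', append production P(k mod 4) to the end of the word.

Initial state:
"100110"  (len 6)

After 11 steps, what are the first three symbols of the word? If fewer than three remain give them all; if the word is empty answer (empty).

step 0: "100110"  (len 6)
step 1: "001100"  (len 6)
step 2: "01100"  (len 5)
step 3: "1100"  (len 4)
step 4: "10001"  (len 5)
step 5: "00010"  (len 5)
step 6: "0010"  (len 4)
step 7: "010"  (len 3)
step 8: "10"  (len 2)
step 9: "00"  (len 2)
step 10: "0"  (len 1)
step 11: (halted — word empty)

(empty)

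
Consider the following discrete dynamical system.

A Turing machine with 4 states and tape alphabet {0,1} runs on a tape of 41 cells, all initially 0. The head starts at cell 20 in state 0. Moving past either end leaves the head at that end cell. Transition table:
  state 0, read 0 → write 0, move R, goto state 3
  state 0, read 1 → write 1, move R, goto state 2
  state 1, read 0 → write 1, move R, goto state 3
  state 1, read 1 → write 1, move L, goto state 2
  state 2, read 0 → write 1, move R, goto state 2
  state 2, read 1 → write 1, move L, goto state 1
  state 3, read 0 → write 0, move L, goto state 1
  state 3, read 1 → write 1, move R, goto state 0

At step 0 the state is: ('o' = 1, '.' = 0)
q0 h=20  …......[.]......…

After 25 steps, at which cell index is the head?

step 0: q0 h=20  …......[.]......…
step 1: q3 h=21  …......[.]......…
step 2: q1 h=20  …......[.]......…
step 3: q3 h=21  ….....o[.]......…
step 4: q1 h=20  …......[o]......…
step 5: q2 h=19  …......[.]o.....…
step 6: q2 h=20  ….....o[o]......…
step 7: q1 h=19  …......[o]o.....…
step 8: q2 h=18  …......[.]oo....…
step 9: q2 h=19  ….....o[o]o.....…
step 10: q1 h=18  …......[o]oo....…
step 11: q2 h=17  …......[.]ooo...…
step 12: q2 h=18  ….....o[o]oo....…
step 13: q1 h=17  …......[o]ooo...…
step 14: q2 h=16  …......[.]oooo..…
step 15: q2 h=17  ….....o[o]ooo...…
step 16: q1 h=16  …......[o]oooo..…
step 17: q2 h=15  …......[.]ooooo.…
step 18: q2 h=16  ….....o[o]oooo..…
step 19: q1 h=15  …......[o]ooooo.…
step 20: q2 h=14  …......[.]oooooo…
step 21: q2 h=15  ….....o[o]ooooo.…
step 22: q1 h=14  …......[o]oooooo…
step 23: q2 h=13  …......[.]oooooo…
step 24: q2 h=14  ….....o[o]oooooo…
step 25: q1 h=13  …......[o]oooooo…

13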